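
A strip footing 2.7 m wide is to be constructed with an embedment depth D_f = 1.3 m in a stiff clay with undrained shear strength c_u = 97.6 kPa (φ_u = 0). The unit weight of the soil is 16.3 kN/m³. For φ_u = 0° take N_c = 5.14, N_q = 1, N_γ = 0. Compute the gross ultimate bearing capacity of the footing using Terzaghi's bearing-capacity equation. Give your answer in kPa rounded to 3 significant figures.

q_ult ≈ 523 kPa

Effective surcharge at the founding depth q = γ·D_f = 16.3 × 1.3 = 21.19 kPa.
q_ult = c·N_c + q·N_q
     = 97.6 × 5.14 + 21.19 × 1
     = 501.66 + 21.19 = 522.85 kPa.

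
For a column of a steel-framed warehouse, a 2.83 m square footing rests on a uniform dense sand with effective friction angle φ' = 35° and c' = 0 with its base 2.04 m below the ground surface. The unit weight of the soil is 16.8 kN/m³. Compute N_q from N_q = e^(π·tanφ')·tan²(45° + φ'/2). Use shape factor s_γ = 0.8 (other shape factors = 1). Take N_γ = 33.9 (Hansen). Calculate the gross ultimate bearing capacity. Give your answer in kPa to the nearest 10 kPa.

q_ult ≈ 1790 kPa

tan35° = 0.7002, so N_q = e^(π×0.7002)·tan²(62.5°) = 9.023 × 3.69 = 33.3.
Overburden at base level: q = 16.8 × 2.04 = 34.272 kPa.
Surcharge term q·N_q = 34.272 × 33.296 = 1141.1 kPa; self-weight term 0.5·γ·B·N_γ·s_γ = 0.5 × 16.8 × 2.83 × 33.9 × 0.8 = 644.7 kPa.
q_ult = 1141.1 + 644.7 = 1785.8 kPa.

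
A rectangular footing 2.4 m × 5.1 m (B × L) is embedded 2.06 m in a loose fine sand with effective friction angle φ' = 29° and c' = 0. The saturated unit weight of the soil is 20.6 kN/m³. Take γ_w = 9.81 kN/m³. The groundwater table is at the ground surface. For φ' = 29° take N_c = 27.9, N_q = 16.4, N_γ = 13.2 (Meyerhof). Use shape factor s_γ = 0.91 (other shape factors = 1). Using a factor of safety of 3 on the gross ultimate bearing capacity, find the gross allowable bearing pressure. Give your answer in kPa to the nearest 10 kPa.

q_all ≈ 170 kPa

Water table at ground surface, so effective unit weight γ' = 20.6 − 9.81 = 10.79 kN/m³ is used throughout; overburden q = 10.79 × 2.06 = 22.227 kPa; the same γ' applies in the ½γBN_γ term.
Surcharge term q·N_q = 22.227 × 16.4 = 364.53 kPa; self-weight term 0.5·γ·B·N_γ·s_γ = 0.5 × 10.79 × 2.4 × 13.2 × 0.91 = 155.53 kPa.
q_ult = 364.53 + 155.53 = 520.06 kPa.
q_all = 520.06 / 3 = 173.35 kPa.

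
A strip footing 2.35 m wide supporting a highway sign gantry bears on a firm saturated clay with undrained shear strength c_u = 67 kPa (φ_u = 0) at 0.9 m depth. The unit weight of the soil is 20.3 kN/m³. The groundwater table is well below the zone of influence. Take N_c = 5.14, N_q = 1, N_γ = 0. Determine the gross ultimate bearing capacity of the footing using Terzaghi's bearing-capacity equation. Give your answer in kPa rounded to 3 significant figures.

q_ult ≈ 363 kPa

Overburden at base level: q = 20.3 × 0.9 = 18.27 kPa.
Cohesion term c·N_c = 67 × 5.14 = 344.38 kPa; surcharge term q·N_q = 18.27 × 1 = 18.27 kPa.
q_ult = 344.38 + 18.27 = 362.65 kPa.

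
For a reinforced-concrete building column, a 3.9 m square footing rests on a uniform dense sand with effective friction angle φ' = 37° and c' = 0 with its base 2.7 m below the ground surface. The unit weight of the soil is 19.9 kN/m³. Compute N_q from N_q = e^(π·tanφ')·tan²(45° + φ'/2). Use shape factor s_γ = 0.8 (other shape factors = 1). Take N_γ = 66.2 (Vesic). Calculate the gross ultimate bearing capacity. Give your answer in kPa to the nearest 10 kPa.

tan37° = 0.7536, so N_q = e^(π×0.7536)·tan²(63.5°) = 10.669 × 4.023 = 42.92.
Overburden at base level: q = 19.9 × 2.7 = 53.73 kPa.
Surcharge term q·N_q = 53.73 × 42.92 = 2306.1 kPa; self-weight term 0.5·γ·B·N_γ·s_γ = 0.5 × 19.9 × 3.9 × 66.2 × 0.8 = 2055.1 kPa.
q_ult = 2306.1 + 2055.1 = 4361.2 kPa.

q_ult ≈ 4360 kPa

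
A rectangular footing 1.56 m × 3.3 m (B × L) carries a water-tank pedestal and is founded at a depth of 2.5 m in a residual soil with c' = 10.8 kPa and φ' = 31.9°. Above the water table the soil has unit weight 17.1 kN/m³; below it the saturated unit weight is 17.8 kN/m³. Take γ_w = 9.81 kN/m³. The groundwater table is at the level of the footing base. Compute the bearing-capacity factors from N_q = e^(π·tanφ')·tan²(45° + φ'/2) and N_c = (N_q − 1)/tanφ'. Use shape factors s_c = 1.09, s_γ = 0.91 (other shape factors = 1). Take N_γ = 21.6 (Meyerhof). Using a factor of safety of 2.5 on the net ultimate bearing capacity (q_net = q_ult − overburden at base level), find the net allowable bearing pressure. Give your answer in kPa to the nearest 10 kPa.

N_q = e^(π·tan31.9°)·tan²(60.95°) = 22.91; N_c = (N_q − 1)/tanφ' = 35.19.
q = γ·D_f = 17.1 × 2.5 = 42.75 kPa.
For the ½γBN_γ term take γ' = 17.8 − 9.81 = 7.99 kN/m³ (soil below base is submerged).
c·N_c·s_c = 10.8 × 35.194 × 1.09 = 414.31 kPa
q·N_q = 42.75 × 22.907 = 979.25 kPa
0.5·γ·B·N_γ·s_γ = 0.5 × 7.99 × 1.56 × 21.6 × 0.91 = 122.5 kPa
q_ult = 414.31 + 979.25 + 122.5 = 1516.1 kPa.
q_net = 1516.1 − 42.75 = 1473.3 kPa.
q_all(net) = 1473.3 / 2.5 = 589.32 kPa.

q_all(net) ≈ 590 kPa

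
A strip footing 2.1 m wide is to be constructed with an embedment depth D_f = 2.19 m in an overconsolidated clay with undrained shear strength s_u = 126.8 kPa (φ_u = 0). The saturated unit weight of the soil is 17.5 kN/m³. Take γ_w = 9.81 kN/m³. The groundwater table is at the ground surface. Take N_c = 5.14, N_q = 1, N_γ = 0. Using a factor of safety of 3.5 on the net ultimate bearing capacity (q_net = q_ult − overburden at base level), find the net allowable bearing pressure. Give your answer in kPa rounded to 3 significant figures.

q_all(net) ≈ 186 kPa

γ' = 17.5 − 9.81 = 7.69 kN/m³ (submerged throughout). q = 7.69 × 2.19 = 16.841 kPa.
c·N_c = 126.8 × 5.14 = 651.75 kPa
q·N_q = 16.841 × 1 = 16.841 kPa
q_ult = 651.75 + 16.841 = 668.59 kPa.
q_net = 668.59 − 16.841 = 651.75 kPa.
q_all(net) = 651.75 / 3.5 = 186.21 kPa.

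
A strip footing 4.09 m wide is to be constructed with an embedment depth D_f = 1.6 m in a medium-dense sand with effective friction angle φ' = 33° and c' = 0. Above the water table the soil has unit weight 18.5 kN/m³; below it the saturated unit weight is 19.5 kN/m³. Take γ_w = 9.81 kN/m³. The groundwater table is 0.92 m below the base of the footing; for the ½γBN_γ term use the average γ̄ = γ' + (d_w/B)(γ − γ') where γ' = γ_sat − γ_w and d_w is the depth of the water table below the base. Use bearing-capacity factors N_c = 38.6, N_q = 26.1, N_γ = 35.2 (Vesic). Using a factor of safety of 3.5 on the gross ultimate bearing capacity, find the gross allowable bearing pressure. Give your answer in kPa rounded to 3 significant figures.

Overburden at base level: q = 18.5 × 1.6 = 29.6 kPa.
The water table is 0.92 m below the base (< B = 4.09 m), so the ½γBN_γ term uses γ̄ = γ' + (d_w/B)(γ − γ') = 9.69 + (0.92/4.09)(18.5 − 9.69) = 11.672 kN/m³.
Surcharge term q·N_q = 29.6 × 26.1 = 772.56 kPa; self-weight term 0.5·γ·B·N_γ = 0.5 × 11.672 × 4.09 × 35.2 = 840.18 kPa.
q_ult = 772.56 + 840.18 = 1612.7 kPa.
q_all = 1612.7 / 3.5 = 460.78 kPa.

q_all ≈ 461 kPa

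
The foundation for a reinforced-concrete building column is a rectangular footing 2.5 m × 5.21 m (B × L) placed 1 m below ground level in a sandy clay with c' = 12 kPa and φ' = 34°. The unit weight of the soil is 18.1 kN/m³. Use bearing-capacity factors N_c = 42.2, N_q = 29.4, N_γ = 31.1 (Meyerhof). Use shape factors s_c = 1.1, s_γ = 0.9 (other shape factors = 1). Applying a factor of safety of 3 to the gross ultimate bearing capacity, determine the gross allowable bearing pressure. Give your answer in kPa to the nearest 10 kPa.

q_all ≈ 570 kPa

Effective surcharge at the founding depth q = γ·D_f = 18.1 × 1 = 18.1 kPa.
q_ult = c·N_c·s_c + q·N_q + 0.5·γ·B·N_γ·s_γ
     = 12 × 42.2 × 1.1 + 18.1 × 29.4 + 0.5 × 18.1 × 2.5 × 31.1 × 0.9
     = 557.04 + 532.14 + 633.27 = 1722.5 kPa.
q_all = q_ult / FS = 1722.5 / 3 = 574.15 kPa.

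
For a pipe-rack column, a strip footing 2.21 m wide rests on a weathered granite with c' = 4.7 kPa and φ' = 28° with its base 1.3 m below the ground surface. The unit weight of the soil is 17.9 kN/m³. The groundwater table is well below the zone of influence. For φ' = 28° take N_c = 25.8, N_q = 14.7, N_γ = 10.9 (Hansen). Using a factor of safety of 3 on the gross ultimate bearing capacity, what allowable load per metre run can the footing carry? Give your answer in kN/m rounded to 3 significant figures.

≈ 500 kN/m

Effective surcharge at the founding depth q = γ·D_f = 17.9 × 1.3 = 23.27 kPa.
q_ult = c·N_c + q·N_q + 0.5·γ·B·N_γ
     = 4.7 × 25.8 + 23.27 × 14.7 + 0.5 × 17.9 × 2.21 × 10.9
     = 121.26 + 342.07 + 215.6 = 678.93 kPa.
Gross allowable pressure q_all = 678.93 / 3 = 226.31 kPa.
Allowable wall load = q_all × B = 226.31 × 2.21 = 500.14 kN per metre run.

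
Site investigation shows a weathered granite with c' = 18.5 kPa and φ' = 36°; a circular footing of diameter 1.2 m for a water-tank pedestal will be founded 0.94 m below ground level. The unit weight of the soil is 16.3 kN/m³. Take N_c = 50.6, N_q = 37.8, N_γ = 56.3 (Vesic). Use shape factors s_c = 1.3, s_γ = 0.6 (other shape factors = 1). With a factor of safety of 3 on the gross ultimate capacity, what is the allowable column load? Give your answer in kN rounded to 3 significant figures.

Overburden at base level: q = 16.3 × 0.94 = 15.322 kPa.
Cohesion term c·N_c·s_c = 18.5 × 50.6 × 1.3 = 1216.9 kPa; surcharge term q·N_q = 15.322 × 37.8 = 579.17 kPa; self-weight term 0.5·γ·B·N_γ·s_γ = 0.5 × 16.3 × 1.2 × 56.3 × 0.6 = 330.37 kPa.
q_ult = 1216.9 + 579.17 + 330.37 = 2126.5 kPa.
Gross allowable pressure q_all = 2126.5 / 3 = 708.82 kPa.
Footing area = 1.131 m², so allowable column load = 708.82 × 1.131 = 801.68 kN.

P_all ≈ 802 kN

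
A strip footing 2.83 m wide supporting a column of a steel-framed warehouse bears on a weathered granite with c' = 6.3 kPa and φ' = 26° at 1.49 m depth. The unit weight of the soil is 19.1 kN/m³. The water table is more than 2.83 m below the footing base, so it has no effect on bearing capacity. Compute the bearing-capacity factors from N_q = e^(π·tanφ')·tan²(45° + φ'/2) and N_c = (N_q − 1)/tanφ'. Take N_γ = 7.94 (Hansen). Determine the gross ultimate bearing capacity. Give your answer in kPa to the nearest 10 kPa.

tan26° = 0.4877, so N_q = e^(π×0.4877)·tan²(58°) = 4.629 × 2.561 = 11.85.
N_c = (11.85 − 1)/tan26° = 22.25.
Effective surcharge at the founding depth q = γ·D_f = 19.1 × 1.49 = 28.459 kPa.
q_ult = c·N_c + q·N_q + 0.5·γ·B·N_γ
     = 6.3 × 22.254 + 28.459 × 11.854 + 0.5 × 19.1 × 2.83 × 7.94
     = 140.2 + 337.36 + 214.59 = 692.15 kPa.

q_ult ≈ 690 kPa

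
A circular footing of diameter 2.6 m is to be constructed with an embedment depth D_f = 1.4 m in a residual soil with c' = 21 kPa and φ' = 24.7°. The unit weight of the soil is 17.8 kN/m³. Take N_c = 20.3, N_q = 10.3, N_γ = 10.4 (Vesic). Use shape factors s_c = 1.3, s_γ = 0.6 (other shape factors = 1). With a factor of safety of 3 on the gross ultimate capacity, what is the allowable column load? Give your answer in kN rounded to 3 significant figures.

Overburden at base level: q = 17.8 × 1.4 = 24.92 kPa.
Cohesion term c·N_c·s_c = 21 × 20.3 × 1.3 = 554.19 kPa; surcharge term q·N_q = 24.92 × 10.3 = 256.68 kPa; self-weight term 0.5·γ·B·N_γ·s_γ = 0.5 × 17.8 × 2.6 × 10.4 × 0.6 = 144.39 kPa.
q_ult = 554.19 + 256.68 + 144.39 = 955.26 kPa.
Gross allowable pressure q_all = 955.26 / 3 = 318.42 kPa.
Footing area = 5.3093 m², so allowable column load = 318.42 × 5.3093 = 1690.6 kN.

P_all ≈ 1690 kN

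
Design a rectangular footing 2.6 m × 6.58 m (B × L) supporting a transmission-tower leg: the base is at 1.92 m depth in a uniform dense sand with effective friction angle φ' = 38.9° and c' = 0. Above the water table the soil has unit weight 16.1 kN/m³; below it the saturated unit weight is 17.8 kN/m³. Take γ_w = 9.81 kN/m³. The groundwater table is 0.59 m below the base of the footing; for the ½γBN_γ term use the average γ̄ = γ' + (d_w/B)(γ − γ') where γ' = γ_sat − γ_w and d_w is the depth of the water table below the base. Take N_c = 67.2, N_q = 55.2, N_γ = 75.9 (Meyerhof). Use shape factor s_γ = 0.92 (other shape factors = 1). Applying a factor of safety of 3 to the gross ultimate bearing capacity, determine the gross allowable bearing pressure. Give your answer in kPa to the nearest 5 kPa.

q = γ·D_f = 16.1 × 1.92 = 30.912 kPa.
γ' = 7.99 kN/m³; averaging over the depth B below the base, γ̄ = γ' + (d_w/B)(γ − γ') = 9.8303 kN/m³.
q·N_q = 30.912 × 55.2 = 1706.3 kPa
0.5·γ·B·N_γ·s_γ = 0.5 × 9.8303 × 2.6 × 75.9 × 0.92 = 892.36 kPa
q_ult = 1706.3 + 892.36 = 2598.7 kPa.
q_all = q_ult / FS = 2598.7 / 3 = 866.24 kPa.

q_all ≈ 865 kPa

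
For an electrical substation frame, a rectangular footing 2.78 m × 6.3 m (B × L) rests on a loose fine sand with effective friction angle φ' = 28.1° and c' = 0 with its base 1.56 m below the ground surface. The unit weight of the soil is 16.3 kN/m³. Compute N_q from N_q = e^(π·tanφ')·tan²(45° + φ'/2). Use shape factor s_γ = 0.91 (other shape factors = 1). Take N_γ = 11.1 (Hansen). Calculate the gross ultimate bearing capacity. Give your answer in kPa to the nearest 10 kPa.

q_ult ≈ 610 kPa

tan28.1° = 0.534, so N_q = e^(π×0.534)·tan²(59.05°) = 5.352 × 2.781 = 14.88.
Effective surcharge at the founding depth q = γ·D_f = 16.3 × 1.56 = 25.428 kPa.
q_ult = q·N_q + 0.5·γ·B·N_γ·s_γ
     = 25.428 × 14.883 + 0.5 × 16.3 × 2.78 × 11.1 × 0.91
     = 378.44 + 228.86 = 607.29 kPa.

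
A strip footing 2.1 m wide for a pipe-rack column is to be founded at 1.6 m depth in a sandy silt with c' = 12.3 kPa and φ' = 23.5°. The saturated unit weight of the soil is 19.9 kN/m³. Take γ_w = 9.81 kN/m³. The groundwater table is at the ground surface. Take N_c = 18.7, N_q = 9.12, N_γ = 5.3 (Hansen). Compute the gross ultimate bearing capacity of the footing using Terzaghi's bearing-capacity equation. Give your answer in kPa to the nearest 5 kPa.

q_ult ≈ 435 kPa

Water table at ground surface, so effective unit weight γ' = 19.9 − 9.81 = 10.09 kN/m³ is used throughout; overburden q = 10.09 × 1.6 = 16.144 kPa; the same γ' applies in the ½γBN_γ term.
Cohesion term c·N_c = 12.3 × 18.7 = 230.01 kPa; surcharge term q·N_q = 16.144 × 9.12 = 147.23 kPa; self-weight term 0.5·γ·B·N_γ = 0.5 × 10.09 × 2.1 × 5.3 = 56.151 kPa.
q_ult = 230.01 + 147.23 + 56.151 = 433.39 kPa.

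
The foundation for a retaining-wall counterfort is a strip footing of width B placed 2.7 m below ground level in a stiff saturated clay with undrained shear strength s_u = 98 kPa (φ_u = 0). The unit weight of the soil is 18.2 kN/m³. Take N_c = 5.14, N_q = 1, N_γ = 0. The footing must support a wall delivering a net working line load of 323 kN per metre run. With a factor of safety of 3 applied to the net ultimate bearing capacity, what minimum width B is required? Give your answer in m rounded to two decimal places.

B = 1.92 m

Effective surcharge at the founding depth q = γ·D_f = 18.2 × 2.7 = 49.14 kPa.
q_ult = c·N_c + q·N_q
     = 98 × 5.14 + 49.14 × 1
     = 503.72 + 49.14 = 552.86 kPa.
For φ = 0 the ½γBN_γ term vanishes, so q_ult is independent of B. q_net = 552.86 − 49.14 = 503.72 kPa; q_all(net) = 503.72/3 = 167.91 kPa.
Required width B = w / q_all(net) = 323 / 167.91 = 1.924 m.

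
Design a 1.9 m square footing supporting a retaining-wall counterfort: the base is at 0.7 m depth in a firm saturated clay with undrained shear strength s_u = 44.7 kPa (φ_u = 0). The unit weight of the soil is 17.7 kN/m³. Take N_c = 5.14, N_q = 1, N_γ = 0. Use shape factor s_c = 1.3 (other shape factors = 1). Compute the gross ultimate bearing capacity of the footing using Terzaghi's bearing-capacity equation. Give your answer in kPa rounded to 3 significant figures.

q = γ·D_f = 17.7 × 0.7 = 12.39 kPa.
c·N_c·s_c = 44.7 × 5.14 × 1.3 = 298.69 kPa
q·N_q = 12.39 × 1 = 12.39 kPa
q_ult = 298.69 + 12.39 = 311.08 kPa.

q_ult ≈ 311 kPa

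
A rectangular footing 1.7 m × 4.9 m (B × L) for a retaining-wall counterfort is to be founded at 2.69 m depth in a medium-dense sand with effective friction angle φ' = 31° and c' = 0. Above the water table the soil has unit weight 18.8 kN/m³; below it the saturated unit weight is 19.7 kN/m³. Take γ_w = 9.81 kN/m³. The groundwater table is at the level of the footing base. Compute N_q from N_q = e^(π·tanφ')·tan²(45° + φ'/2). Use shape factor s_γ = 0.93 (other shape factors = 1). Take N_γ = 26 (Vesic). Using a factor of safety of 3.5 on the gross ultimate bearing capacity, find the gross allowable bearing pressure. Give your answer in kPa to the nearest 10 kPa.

q_all ≈ 360 kPa

N_q = e^(π·tan31°)·tan²(60.5°) = 20.63.
q = γ·D_f = 18.8 × 2.69 = 50.572 kPa.
For the ½γBN_γ term take γ' = 19.7 − 9.81 = 9.89 kN/m³ (soil below base is submerged).
q·N_q = 50.572 × 20.631 = 1043.3 kPa
0.5·γ·B·N_γ·s_γ = 0.5 × 9.89 × 1.7 × 26 × 0.93 = 203.27 kPa
q_ult = 1043.3 + 203.27 = 1246.6 kPa.
q_all = 1246.6 / 3.5 = 356.17 kPa.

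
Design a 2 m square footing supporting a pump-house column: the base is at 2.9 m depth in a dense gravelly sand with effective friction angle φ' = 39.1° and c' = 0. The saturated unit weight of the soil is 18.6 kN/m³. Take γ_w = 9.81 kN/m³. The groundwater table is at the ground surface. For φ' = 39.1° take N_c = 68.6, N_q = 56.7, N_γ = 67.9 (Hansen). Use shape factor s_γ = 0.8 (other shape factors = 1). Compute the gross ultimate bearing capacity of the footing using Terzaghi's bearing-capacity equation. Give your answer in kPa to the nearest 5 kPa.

With the water table at the surface the whole profile is submerged: γ' = 18.6 − 9.81 = 8.79 kN/m³, so q = γ'·D_f = 25.491 kPa; the same γ' applies in the ½γBN_γ term.
q_ult = q·N_q + 0.5·γ·B·N_γ·s_γ
     = 25.491 × 56.7 + 0.5 × 8.79 × 2 × 67.9 × 0.8
     = 1445.3 + 477.47 = 1922.8 kPa.

q_ult ≈ 1925 kPa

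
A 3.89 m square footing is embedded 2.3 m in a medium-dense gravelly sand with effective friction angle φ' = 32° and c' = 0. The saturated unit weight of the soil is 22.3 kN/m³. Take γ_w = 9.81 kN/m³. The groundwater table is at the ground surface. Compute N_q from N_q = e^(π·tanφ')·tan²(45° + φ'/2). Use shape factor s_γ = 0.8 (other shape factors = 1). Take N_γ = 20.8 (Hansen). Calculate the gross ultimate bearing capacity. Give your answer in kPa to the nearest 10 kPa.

tan32° = 0.6249, so N_q = e^(π×0.6249)·tan²(61°) = 7.121 × 3.255 = 23.18.
Water table at ground surface, so effective unit weight γ' = 22.3 − 9.81 = 12.49 kN/m³ is used throughout; overburden q = 12.49 × 2.3 = 28.727 kPa; the same γ' applies in the ½γBN_γ term.
Surcharge term q·N_q = 28.727 × 23.177 = 665.8 kPa; self-weight term 0.5·γ·B·N_γ·s_γ = 0.5 × 12.49 × 3.89 × 20.8 × 0.8 = 404.24 kPa.
q_ult = 665.8 + 404.24 = 1070 kPa.

q_ult ≈ 1070 kPa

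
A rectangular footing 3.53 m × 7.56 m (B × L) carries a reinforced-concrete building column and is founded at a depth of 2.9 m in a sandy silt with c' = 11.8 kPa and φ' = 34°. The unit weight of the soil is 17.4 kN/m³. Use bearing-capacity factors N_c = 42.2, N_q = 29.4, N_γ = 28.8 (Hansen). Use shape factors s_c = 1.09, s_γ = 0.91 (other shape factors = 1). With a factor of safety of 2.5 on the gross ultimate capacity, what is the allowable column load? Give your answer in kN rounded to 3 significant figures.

Effective surcharge at the founding depth q = γ·D_f = 17.4 × 2.9 = 50.46 kPa.
q_ult = c·N_c·s_c + q·N_q + 0.5·γ·B·N_γ·s_γ
     = 11.8 × 42.2 × 1.09 + 50.46 × 29.4 + 0.5 × 17.4 × 3.53 × 28.8 × 0.91
     = 542.78 + 1483.5 + 804.87 = 2831.2 kPa.
Gross allowable pressure q_all = 2831.2 / 2.5 = 1132.5 kPa.
Footing area = 26.6868 m², so allowable column load = 1132.5 × 26.6868 = 30222 kN.

P_all ≈ 30200 kN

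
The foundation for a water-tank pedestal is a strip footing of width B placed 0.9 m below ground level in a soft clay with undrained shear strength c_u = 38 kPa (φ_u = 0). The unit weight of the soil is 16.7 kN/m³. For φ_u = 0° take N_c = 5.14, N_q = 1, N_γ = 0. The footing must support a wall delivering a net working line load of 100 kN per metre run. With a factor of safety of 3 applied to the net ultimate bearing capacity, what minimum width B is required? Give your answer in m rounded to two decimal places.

q = γ·D_f = 16.7 × 0.9 = 15.03 kPa.
c·N_c = 38 × 5.14 = 195.32 kPa
q·N_q = 15.03 × 1 = 15.03 kPa
q_ult = 195.32 + 15.03 = 210.35 kPa.
For φ = 0 the ½γBN_γ term vanishes, so q_ult is independent of B. q_net = 210.35 − 15.03 = 195.32 kPa; q_all(net) = 195.32/3 = 65.107 kPa.
Required width B = w / q_all(net) = 100 / 65.107 = 1.536 m.

B = 1.54 m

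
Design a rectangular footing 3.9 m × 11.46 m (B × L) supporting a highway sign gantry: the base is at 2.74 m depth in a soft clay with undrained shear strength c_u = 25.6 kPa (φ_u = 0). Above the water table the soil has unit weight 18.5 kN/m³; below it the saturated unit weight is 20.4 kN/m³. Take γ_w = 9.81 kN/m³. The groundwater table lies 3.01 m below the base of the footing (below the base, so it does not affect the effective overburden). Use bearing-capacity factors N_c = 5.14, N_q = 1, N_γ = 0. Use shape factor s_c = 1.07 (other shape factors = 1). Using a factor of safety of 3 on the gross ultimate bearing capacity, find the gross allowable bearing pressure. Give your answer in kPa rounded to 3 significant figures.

Overburden at base level: q = 18.5 × 2.74 = 50.69 kPa.
Cohesion term c·N_c·s_c = 25.6 × 5.14 × 1.07 = 140.79 kPa; surcharge term q·N_q = 50.69 × 1 = 50.69 kPa.
q_ult = 140.79 + 50.69 = 191.48 kPa.
q_all = 191.48 / 3 = 63.828 kPa.

q_all ≈ 63.8 kPa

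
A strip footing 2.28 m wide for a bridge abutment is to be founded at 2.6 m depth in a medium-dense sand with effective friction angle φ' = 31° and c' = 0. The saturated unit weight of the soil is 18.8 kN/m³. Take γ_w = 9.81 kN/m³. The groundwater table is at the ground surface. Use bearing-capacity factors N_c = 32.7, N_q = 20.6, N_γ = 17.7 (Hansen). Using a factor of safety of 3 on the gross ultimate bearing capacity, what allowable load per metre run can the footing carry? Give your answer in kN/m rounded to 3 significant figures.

≈ 504 kN/m

Water table at ground surface, so effective unit weight γ' = 18.8 − 9.81 = 8.99 kN/m³ is used throughout; overburden q = 8.99 × 2.6 = 23.374 kPa; the same γ' applies in the ½γBN_γ term.
Surcharge term q·N_q = 23.374 × 20.6 = 481.5 kPa; self-weight term 0.5·γ·B·N_γ = 0.5 × 8.99 × 2.28 × 17.7 = 181.4 kPa.
q_ult = 481.5 + 181.4 = 662.9 kPa.
Gross allowable pressure q_all = 662.9 / 3 = 220.97 kPa.
Allowable wall load = q_all × B = 220.97 × 2.28 = 503.81 kN per metre run.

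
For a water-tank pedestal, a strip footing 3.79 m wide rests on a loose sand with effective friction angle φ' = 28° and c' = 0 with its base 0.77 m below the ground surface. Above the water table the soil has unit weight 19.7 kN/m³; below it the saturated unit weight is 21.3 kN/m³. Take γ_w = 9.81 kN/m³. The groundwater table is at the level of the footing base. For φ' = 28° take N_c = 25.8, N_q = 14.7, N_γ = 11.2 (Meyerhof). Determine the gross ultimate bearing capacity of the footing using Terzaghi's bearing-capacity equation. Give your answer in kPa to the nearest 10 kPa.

Effective surcharge at the founding depth q = γ·D_f = 19.7 × 0.77 = 15.169 kPa.
The water table coincides with the base, so in the self-weight term γ → γ' = 11.49 kN/m³.
q_ult = q·N_q + 0.5·γ·B·N_γ
     = 15.169 × 14.7 + 0.5 × 11.49 × 3.79 × 11.2
     = 222.98 + 243.86 = 466.85 kPa.

q_ult ≈ 470 kPa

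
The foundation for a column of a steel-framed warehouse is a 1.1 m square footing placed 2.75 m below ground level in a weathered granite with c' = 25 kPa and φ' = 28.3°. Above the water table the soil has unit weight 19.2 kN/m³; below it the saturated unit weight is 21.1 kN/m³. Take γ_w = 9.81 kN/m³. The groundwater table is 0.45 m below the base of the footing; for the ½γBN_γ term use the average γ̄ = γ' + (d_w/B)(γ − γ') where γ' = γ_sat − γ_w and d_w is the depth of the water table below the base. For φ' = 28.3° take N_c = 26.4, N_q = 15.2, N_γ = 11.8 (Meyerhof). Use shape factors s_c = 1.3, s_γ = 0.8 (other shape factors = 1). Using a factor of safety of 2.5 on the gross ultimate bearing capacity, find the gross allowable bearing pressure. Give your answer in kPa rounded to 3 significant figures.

q = γ·D_f = 19.2 × 2.75 = 52.8 kPa.
γ' = 11.29 kN/m³; averaging over the depth B below the base, γ̄ = γ' + (d_w/B)(γ − γ') = 14.526 kN/m³.
c·N_c·s_c = 25 × 26.4 × 1.3 = 858 kPa
q·N_q = 52.8 × 15.2 = 802.56 kPa
0.5·γ·B·N_γ·s_γ = 0.5 × 14.526 × 1.1 × 11.8 × 0.8 = 75.419 kPa
q_ult = 858 + 802.56 + 75.419 = 1736 kPa.
q_all = 1736 / 2.5 = 694.39 kPa.

q_all ≈ 694 kPa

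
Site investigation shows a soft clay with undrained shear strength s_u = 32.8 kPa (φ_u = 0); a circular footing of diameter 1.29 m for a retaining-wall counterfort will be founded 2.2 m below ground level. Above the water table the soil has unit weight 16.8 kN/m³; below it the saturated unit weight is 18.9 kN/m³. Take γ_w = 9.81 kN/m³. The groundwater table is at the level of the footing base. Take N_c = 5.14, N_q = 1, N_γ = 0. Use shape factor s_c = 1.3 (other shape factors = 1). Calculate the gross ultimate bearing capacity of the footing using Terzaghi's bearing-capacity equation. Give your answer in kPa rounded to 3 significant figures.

q = γ·D_f = 16.8 × 2.2 = 36.96 kPa.
c·N_c·s_c = 32.8 × 5.14 × 1.3 = 219.17 kPa
q·N_q = 36.96 × 1 = 36.96 kPa
q_ult = 219.17 + 36.96 = 256.13 kPa.

q_ult ≈ 256 kPa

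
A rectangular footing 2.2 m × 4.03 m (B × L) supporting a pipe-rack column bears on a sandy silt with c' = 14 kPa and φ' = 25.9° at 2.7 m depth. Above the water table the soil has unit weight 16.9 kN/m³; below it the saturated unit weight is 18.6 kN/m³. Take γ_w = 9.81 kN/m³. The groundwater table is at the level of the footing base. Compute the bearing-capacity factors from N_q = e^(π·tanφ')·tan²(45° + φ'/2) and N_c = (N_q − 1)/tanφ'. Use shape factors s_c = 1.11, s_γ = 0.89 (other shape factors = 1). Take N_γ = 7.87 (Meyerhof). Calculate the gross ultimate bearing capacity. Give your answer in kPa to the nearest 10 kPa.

q_ult ≈ 950 kPa

tan25.9° = 0.4856, so N_q = e^(π×0.4856)·tan²(57.95°) = 4.597 × 2.551 = 11.73.
N_c = (11.73 − 1)/tan25.9° = 22.09.
q = γ·D_f = 16.9 × 2.7 = 45.63 kPa.
For the ½γBN_γ term take γ' = 18.6 − 9.81 = 8.79 kN/m³ (soil below base is submerged).
c·N_c·s_c = 14 × 22.094 × 1.11 = 343.35 kPa
q·N_q = 45.63 × 11.728 = 535.17 kPa
0.5·γ·B·N_γ·s_γ = 0.5 × 8.79 × 2.2 × 7.87 × 0.89 = 67.725 kPa
q_ult = 343.35 + 535.17 + 67.725 = 946.24 kPa.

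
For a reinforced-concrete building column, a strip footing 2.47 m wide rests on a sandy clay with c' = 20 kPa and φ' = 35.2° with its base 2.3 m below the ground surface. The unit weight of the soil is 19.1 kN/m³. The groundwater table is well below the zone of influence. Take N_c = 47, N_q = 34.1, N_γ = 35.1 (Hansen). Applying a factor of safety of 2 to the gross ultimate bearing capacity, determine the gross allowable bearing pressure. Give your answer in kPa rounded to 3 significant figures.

q_all ≈ 1630 kPa

Overburden at base level: q = 19.1 × 2.3 = 43.93 kPa.
Cohesion term c·N_c = 20 × 47 = 940 kPa; surcharge term q·N_q = 43.93 × 34.1 = 1498 kPa; self-weight term 0.5·γ·B·N_γ = 0.5 × 19.1 × 2.47 × 35.1 = 827.96 kPa.
q_ult = 940 + 1498 + 827.96 = 3266 kPa.
q_all = q_ult / FS = 3266 / 2 = 1633 kPa.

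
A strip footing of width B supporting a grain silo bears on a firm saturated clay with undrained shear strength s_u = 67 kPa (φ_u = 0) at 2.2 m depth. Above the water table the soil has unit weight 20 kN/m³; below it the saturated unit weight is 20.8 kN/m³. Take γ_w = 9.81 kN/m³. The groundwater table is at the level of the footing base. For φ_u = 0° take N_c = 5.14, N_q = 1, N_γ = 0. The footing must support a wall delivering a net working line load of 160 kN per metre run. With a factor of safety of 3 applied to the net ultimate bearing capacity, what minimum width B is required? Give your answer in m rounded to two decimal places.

q = γ·D_f = 20 × 2.2 = 44 kPa.
c·N_c = 67 × 5.14 = 344.38 kPa
q·N_q = 44 × 1 = 44 kPa
q_ult = 344.38 + 44 = 388.38 kPa.
For φ = 0 the ½γBN_γ term vanishes, so q_ult is independent of B. q_net = 388.38 − 44 = 344.38 kPa; q_all(net) = 344.38/3 = 114.79 kPa.
Required width B = w / q_all(net) = 160 / 114.79 = 1.394 m.

B = 1.39 m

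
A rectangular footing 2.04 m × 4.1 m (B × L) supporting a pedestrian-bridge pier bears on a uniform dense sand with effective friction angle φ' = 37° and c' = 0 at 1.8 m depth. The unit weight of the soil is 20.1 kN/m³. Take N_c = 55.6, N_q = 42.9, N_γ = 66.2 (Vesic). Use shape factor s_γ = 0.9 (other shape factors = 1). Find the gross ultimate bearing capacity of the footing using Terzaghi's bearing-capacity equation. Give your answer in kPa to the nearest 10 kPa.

q_ult ≈ 2770 kPa

q = γ·D_f = 20.1 × 1.8 = 36.18 kPa.
q·N_q = 36.18 × 42.9 = 1552.1 kPa
0.5·γ·B·N_γ·s_γ = 0.5 × 20.1 × 2.04 × 66.2 × 0.9 = 1221.5 kPa
q_ult = 1552.1 + 1221.5 = 2773.6 kPa.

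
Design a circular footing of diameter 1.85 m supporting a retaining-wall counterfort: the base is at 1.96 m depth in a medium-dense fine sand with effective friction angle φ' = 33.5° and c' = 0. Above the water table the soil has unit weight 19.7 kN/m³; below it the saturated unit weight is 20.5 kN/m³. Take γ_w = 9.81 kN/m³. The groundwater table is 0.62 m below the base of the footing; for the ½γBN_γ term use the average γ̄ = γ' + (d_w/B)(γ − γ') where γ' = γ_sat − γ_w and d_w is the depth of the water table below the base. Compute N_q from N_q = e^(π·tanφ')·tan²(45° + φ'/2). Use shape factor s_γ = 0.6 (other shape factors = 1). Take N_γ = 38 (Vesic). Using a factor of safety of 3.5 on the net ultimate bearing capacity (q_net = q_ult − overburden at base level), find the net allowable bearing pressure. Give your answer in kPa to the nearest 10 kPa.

N_q = e^(π·tan33.5°)·tan²(61.75°) = 27.71.
q = γ·D_f = 19.7 × 1.96 = 38.612 kPa.
γ' = 10.69 kN/m³; averaging over the depth B below the base, γ̄ = γ' + (d_w/B)(γ − γ') = 13.71 kN/m³.
q·N_q = 38.612 × 27.707 = 1069.8 kPa
0.5·γ·B·N_γ·s_γ = 0.5 × 13.71 × 1.85 × 38 × 0.6 = 289.13 kPa
q_ult = 1069.8 + 289.13 = 1359 kPa.
q_net = 1359 − 38.612 = 1320.4 kPa.
q_all(net) = 1320.4 / 3.5 = 377.25 kPa.

q_all(net) ≈ 380 kPa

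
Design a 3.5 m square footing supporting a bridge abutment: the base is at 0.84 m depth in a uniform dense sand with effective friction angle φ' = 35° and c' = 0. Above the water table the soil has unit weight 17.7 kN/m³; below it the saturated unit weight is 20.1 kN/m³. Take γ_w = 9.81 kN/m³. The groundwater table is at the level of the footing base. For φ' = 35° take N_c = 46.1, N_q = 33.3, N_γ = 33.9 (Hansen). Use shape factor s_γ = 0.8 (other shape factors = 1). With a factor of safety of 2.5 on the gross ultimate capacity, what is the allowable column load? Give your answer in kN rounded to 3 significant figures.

P_all ≈ 4820 kN

q = γ·D_f = 17.7 × 0.84 = 14.868 kPa.
For the ½γBN_γ term take γ' = 20.1 − 9.81 = 10.29 kN/m³ (soil below base is submerged).
q·N_q = 14.868 × 33.3 = 495.1 kPa
0.5·γ·B·N_γ·s_γ = 0.5 × 10.29 × 3.5 × 33.9 × 0.8 = 488.36 kPa
q_ult = 495.1 + 488.36 = 983.47 kPa.
Gross allowable pressure q_all = 983.47 / 2.5 = 393.39 kPa.
Footing area = 12.25 m², so allowable column load = 393.39 × 12.25 = 4819 kN.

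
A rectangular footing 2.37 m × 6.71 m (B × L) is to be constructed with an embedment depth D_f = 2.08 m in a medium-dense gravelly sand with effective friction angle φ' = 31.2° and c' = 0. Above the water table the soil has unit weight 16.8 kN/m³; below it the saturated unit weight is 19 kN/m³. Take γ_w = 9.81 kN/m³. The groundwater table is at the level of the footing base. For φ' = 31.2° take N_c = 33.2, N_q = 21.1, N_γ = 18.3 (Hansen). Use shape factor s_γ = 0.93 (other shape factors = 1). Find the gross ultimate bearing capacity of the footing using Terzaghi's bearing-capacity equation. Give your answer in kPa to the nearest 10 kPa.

Overburden at base level: q = 16.8 × 2.08 = 34.944 kPa.
Below the base the soil is submerged, so the ½γBN_γ term uses γ' = 19 − 9.81 = 9.19 kN/m³.
Surcharge term q·N_q = 34.944 × 21.1 = 737.32 kPa; self-weight term 0.5·γ·B·N_γ·s_γ = 0.5 × 9.19 × 2.37 × 18.3 × 0.93 = 185.34 kPa.
q_ult = 737.32 + 185.34 = 922.66 kPa.

q_ult ≈ 920 kPa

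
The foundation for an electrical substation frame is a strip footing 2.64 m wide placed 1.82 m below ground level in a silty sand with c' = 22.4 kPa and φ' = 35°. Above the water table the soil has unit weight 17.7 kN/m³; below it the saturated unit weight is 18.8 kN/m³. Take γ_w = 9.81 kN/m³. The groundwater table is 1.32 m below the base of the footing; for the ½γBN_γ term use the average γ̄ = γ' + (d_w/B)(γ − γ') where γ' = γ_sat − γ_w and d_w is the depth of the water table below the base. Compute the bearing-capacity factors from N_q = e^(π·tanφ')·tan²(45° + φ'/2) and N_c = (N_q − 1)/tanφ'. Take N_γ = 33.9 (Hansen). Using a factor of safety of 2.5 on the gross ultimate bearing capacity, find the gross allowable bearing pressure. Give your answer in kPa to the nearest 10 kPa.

q_all ≈ 1080 kPa

N_q = e^(π·tan35°)·tan²(62.5°) = 33.3; N_c = (N_q − 1)/tanφ' = 46.12.
Overburden at base level: q = 17.7 × 1.82 = 32.214 kPa.
The water table is 1.32 m below the base (< B = 2.64 m), so the ½γBN_γ term uses γ̄ = γ' + (d_w/B)(γ − γ') = 8.99 + (1.32/2.64)(17.7 − 8.99) = 13.345 kN/m³.
Cohesion term c·N_c = 22.4 × 46.124 = 1033.2 kPa; surcharge term q·N_q = 32.214 × 33.296 = 1072.6 kPa; self-weight term 0.5·γ·B·N_γ = 0.5 × 13.345 × 2.64 × 33.9 = 597.16 kPa.
q_ult = 1033.2 + 1072.6 + 597.16 = 2702.9 kPa.
q_all = 2702.9 / 2.5 = 1081.2 kPa.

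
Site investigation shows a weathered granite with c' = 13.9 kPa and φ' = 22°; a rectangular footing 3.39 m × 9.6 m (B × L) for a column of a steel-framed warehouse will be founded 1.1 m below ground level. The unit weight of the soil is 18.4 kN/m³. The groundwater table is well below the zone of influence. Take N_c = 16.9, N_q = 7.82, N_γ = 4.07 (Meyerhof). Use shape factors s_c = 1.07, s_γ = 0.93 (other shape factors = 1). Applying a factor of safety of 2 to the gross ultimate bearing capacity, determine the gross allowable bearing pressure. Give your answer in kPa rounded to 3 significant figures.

q_all ≈ 264 kPa

Effective surcharge at the founding depth q = γ·D_f = 18.4 × 1.1 = 20.24 kPa.
q_ult = c·N_c·s_c + q·N_q + 0.5·γ·B·N_γ·s_γ
     = 13.9 × 16.9 × 1.07 + 20.24 × 7.82 + 0.5 × 18.4 × 3.39 × 4.07 × 0.93
     = 251.35 + 158.28 + 118.05 = 527.68 kPa.
q_all = q_ult / FS = 527.68 / 2 = 263.84 kPa.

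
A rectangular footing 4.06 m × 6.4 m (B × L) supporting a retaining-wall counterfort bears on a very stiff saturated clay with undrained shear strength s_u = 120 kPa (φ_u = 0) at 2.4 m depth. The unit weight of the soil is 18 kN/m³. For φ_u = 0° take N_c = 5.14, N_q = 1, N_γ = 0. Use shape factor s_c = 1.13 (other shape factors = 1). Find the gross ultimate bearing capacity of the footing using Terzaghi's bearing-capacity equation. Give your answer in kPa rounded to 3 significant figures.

q_ult ≈ 740 kPa

Overburden at base level: q = 18 × 2.4 = 43.2 kPa.
Cohesion term c·N_c·s_c = 120 × 5.14 × 1.13 = 696.98 kPa; surcharge term q·N_q = 43.2 × 1 = 43.2 kPa.
q_ult = 696.98 + 43.2 = 740.18 kPa.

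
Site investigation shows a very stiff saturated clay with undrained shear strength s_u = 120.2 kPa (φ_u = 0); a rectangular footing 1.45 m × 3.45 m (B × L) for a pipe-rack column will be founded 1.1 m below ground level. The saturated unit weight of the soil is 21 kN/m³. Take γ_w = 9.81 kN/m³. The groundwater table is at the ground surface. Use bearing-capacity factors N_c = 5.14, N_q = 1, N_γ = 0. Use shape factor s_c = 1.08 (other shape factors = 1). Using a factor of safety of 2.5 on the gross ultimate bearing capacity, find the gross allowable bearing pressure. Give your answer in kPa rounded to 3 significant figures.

Water table at ground surface, so effective unit weight γ' = 21 − 9.81 = 11.19 kN/m³ is used throughout; overburden q = 11.19 × 1.1 = 12.309 kPa.
Cohesion term c·N_c·s_c = 120.2 × 5.14 × 1.08 = 667.25 kPa; surcharge term q·N_q = 12.309 × 1 = 12.309 kPa.
q_ult = 667.25 + 12.309 = 679.56 kPa.
q_all = 679.56 / 2.5 = 271.83 kPa.

q_all ≈ 272 kPa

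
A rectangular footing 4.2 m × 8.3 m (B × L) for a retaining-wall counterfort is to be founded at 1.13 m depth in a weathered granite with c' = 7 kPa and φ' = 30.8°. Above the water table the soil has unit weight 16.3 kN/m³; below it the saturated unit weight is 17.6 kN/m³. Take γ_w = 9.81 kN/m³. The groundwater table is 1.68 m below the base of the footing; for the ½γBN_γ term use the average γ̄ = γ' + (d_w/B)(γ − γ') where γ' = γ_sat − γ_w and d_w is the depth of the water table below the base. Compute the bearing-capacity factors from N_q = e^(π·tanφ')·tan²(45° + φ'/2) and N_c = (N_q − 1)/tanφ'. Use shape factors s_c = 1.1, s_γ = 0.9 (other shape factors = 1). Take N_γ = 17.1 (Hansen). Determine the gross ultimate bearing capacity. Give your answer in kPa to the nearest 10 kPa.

q_ult ≈ 980 kPa

tan30.8° = 0.5961, so N_q = e^(π×0.5961)·tan²(60.4°) = 6.506 × 3.099 = 20.16.
N_c = (20.16 − 1)/tan30.8° = 32.14.
q = γ·D_f = 16.3 × 1.13 = 18.419 kPa.
γ' = 7.79 kN/m³; averaging over the depth B below the base, γ̄ = γ' + (d_w/B)(γ − γ') = 11.194 kN/m³.
c·N_c·s_c = 7 × 32.143 × 1.1 = 247.5 kPa
q·N_q = 18.419 × 20.161 = 371.35 kPa
0.5·γ·B·N_γ·s_γ = 0.5 × 11.194 × 4.2 × 17.1 × 0.9 = 361.78 kPa
q_ult = 247.5 + 371.35 + 361.78 = 980.63 kPa.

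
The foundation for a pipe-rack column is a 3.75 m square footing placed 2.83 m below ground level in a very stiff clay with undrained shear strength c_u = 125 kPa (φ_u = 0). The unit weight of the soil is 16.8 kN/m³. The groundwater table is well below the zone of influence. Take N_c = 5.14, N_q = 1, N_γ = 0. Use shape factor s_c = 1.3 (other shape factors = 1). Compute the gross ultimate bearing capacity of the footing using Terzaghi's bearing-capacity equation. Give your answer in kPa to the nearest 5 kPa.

q_ult ≈ 885 kPa

Overburden at base level: q = 16.8 × 2.83 = 47.544 kPa.
Cohesion term c·N_c·s_c = 125 × 5.14 × 1.3 = 835.25 kPa; surcharge term q·N_q = 47.544 × 1 = 47.544 kPa.
q_ult = 835.25 + 47.544 = 882.79 kPa.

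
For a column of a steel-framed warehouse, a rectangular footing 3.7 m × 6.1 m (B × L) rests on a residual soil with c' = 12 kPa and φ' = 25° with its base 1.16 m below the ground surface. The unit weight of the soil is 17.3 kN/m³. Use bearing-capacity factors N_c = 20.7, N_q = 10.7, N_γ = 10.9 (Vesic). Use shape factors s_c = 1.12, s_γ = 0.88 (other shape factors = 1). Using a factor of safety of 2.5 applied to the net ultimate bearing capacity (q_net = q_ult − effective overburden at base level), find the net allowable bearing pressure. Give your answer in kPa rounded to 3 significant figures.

q_all(net) ≈ 312 kPa

Effective surcharge at the founding depth q = γ·D_f = 17.3 × 1.16 = 20.068 kPa.
q_ult = c·N_c·s_c + q·N_q + 0.5·γ·B·N_γ·s_γ
     = 12 × 20.7 × 1.12 + 20.068 × 10.7 + 0.5 × 17.3 × 3.7 × 10.9 × 0.88
     = 278.21 + 214.73 + 306.99 = 799.93 kPa.
Net ultimate: q_net = 799.93 − 20.068 = 779.86 kPa.
q_all(net) = 779.86 / 2.5 = 311.94 kPa.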